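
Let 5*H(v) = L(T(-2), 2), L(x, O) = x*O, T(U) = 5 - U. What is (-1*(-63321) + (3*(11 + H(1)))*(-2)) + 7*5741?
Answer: 517126/5 ≈ 1.0343e+5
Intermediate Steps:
L(x, O) = O*x
H(v) = 14/5 (H(v) = (2*(5 - 1*(-2)))/5 = (2*(5 + 2))/5 = (2*7)/5 = (⅕)*14 = 14/5)
(-1*(-63321) + (3*(11 + H(1)))*(-2)) + 7*5741 = (-1*(-63321) + (3*(11 + 14/5))*(-2)) + 7*5741 = (63321 + (3*(69/5))*(-2)) + 40187 = (63321 + (207/5)*(-2)) + 40187 = (63321 - 414/5) + 40187 = 316191/5 + 40187 = 517126/5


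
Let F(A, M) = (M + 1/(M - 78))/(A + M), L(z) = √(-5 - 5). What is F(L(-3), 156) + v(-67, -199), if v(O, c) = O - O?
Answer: 12169/12173 - 12169*I*√10/1898988 ≈ 0.99967 - 0.020264*I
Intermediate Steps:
v(O, c) = 0
L(z) = I*√10 (L(z) = √(-10) = I*√10)
F(A, M) = (M + 1/(-78 + M))/(A + M)
F(L(-3), 156) + v(-67, -199) = (1 + 156² - 78*156)/(156² - 78*I*√10 - 78*156 + (I*√10)*156) + 0 = (1 + 24336 - 12168)/(24336 - 78*I*√10 - 12168 + 156*I*√10) + 0 = 12169/(12168 + 78*I*√10) + 0 = 12169/(12168 + 78*I*√10)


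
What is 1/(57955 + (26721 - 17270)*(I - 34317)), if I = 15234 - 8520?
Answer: -1/260817998 ≈ -3.8341e-9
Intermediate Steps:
I = 6714
1/(57955 + (26721 - 17270)*(I - 34317)) = 1/(57955 + (26721 - 17270)*(6714 - 34317)) = 1/(57955 + 9451*(-27603)) = 1/(57955 - 260875953) = 1/(-260817998) = -1/260817998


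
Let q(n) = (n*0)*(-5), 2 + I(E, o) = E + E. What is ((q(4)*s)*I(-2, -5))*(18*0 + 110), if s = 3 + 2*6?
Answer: 0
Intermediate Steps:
s = 15 (s = 3 + 12 = 15)
I(E, o) = -2 + 2*E (I(E, o) = -2 + (E + E) = -2 + 2*E)
q(n) = 0 (q(n) = 0*(-5) = 0)
((q(4)*s)*I(-2, -5))*(18*0 + 110) = ((0*15)*(-2 + 2*(-2)))*(18*0 + 110) = (0*(-2 - 4))*(0 + 110) = (0*(-6))*110 = 0*110 = 0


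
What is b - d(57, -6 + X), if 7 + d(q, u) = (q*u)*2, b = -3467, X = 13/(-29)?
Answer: -79022/29 ≈ -2724.9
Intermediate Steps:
X = -13/29 (X = 13*(-1/29) = -13/29 ≈ -0.44828)
d(q, u) = -7 + 2*q*u (d(q, u) = -7 + (q*u)*2 = -7 + 2*q*u)
b - d(57, -6 + X) = -3467 - (-7 + 2*57*(-6 - 13/29)) = -3467 - (-7 + 2*57*(-187/29)) = -3467 - (-7 - 21318/29) = -3467 - 1*(-21521/29) = -3467 + 21521/29 = -79022/29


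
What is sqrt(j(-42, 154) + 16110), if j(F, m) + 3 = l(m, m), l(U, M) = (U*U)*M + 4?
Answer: 5*sqrt(146735) ≈ 1915.3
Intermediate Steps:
l(U, M) = 4 + M*U**2 (l(U, M) = U**2*M + 4 = M*U**2 + 4 = 4 + M*U**2)
j(F, m) = 1 + m**3 (j(F, m) = -3 + (4 + m*m**2) = -3 + (4 + m**3) = 1 + m**3)
sqrt(j(-42, 154) + 16110) = sqrt((1 + 154**3) + 16110) = sqrt((1 + 3652264) + 16110) = sqrt(3652265 + 16110) = sqrt(3668375) = 5*sqrt(146735)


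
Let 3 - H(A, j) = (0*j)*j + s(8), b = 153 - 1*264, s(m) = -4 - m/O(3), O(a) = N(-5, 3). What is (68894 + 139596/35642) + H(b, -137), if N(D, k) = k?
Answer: 3684006125/53463 ≈ 68908.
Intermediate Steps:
O(a) = 3
s(m) = -4 - m/3
b = -111 (b = 153 - 264 = -111)
H(A, j) = 29/3 (H(A, j) = 3 - ((0*j)*j + (-4 - ⅓*8)) = 3 - (0*j + (-4 - 8/3)) = 3 - (0 - 20/3) = 3 - 1*(-20/3) = 3 + 20/3 = 29/3)
(68894 + 139596/35642) + H(b, -137) = (68894 + 139596/35642) + 29/3 = (68894 + 139596*(1/35642)) + 29/3 = (68894 + 69798/17821) + 29/3 = 1227829772/17821 + 29/3 = 3684006125/53463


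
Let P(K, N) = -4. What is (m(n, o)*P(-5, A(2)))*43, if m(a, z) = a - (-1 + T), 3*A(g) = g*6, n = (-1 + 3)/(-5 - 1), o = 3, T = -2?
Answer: -1376/3 ≈ -458.67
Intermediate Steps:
n = -⅓ (n = 2/(-6) = 2*(-⅙) = -⅓ ≈ -0.33333)
A(g) = 2*g (A(g) = (g*6)/3 = (6*g)/3 = 2*g)
m(a, z) = 3 + a (m(a, z) = a - (-1 - 2) = a - 1*(-3) = a + 3 = 3 + a)
(m(n, o)*P(-5, A(2)))*43 = ((3 - ⅓)*(-4))*43 = ((8/3)*(-4))*43 = -32/3*43 = -1376/3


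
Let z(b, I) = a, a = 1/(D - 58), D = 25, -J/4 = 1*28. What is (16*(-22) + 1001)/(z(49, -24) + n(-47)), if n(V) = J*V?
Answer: 21417/173711 ≈ 0.12329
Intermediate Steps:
J = -112 (J = -4*28 = -112)
n(V) = -112*V
a = -1/33 (a = 1/(25 - 58) = 1/(-33) = -1/33 ≈ -0.030303)
z(b, I) = -1/33
(16*(-22) + 1001)/(z(49, -24) + n(-47)) = (16*(-22) + 1001)/(-1/33 - 112*(-47)) = (-352 + 1001)/(-1/33 + 5264) = 649/(173711/33) = 649*(33/173711) = 21417/173711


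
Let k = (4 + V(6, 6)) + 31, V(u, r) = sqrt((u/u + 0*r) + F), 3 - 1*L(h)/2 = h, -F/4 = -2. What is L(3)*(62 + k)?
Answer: 0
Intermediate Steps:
F = 8 (F = -4*(-2) = 8)
L(h) = 6 - 2*h
V(u, r) = 3 (V(u, r) = sqrt((u/u + 0*r) + 8) = sqrt((1 + 0) + 8) = sqrt(1 + 8) = sqrt(9) = 3)
k = 38 (k = (4 + 3) + 31 = 7 + 31 = 38)
L(3)*(62 + k) = (6 - 2*3)*(62 + 38) = (6 - 6)*100 = 0*100 = 0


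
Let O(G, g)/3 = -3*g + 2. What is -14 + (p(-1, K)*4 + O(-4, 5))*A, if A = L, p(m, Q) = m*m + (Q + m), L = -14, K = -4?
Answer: 756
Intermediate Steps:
O(G, g) = 6 - 9*g (O(G, g) = 3*(-3*g + 2) = 3*(2 - 3*g) = 6 - 9*g)
p(m, Q) = Q + m + m² (p(m, Q) = m² + (Q + m) = Q + m + m²)
A = -14
-14 + (p(-1, K)*4 + O(-4, 5))*A = -14 + ((-4 - 1 + (-1)²)*4 + (6 - 9*5))*(-14) = -14 + ((-4 - 1 + 1)*4 + (6 - 45))*(-14) = -14 + (-4*4 - 39)*(-14) = -14 + (-16 - 39)*(-14) = -14 - 55*(-14) = -14 + 770 = 756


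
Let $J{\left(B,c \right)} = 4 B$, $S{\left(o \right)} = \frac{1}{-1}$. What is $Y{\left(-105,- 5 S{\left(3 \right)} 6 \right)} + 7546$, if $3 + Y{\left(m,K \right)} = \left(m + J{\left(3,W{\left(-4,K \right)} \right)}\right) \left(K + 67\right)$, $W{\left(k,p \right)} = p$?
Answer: $-1478$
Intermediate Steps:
$S{\left(o \right)} = -1$
$Y{\left(m,K \right)} = -3 + \left(12 + m\right) \left(67 + K\right)$ ($Y{\left(m,K \right)} = -3 + \left(m + 4 \cdot 3\right) \left(K + 67\right) = -3 + \left(m + 12\right) \left(67 + K\right) = -3 + \left(12 + m\right) \left(67 + K\right)$)
$Y{\left(-105,- 5 S{\left(3 \right)} 6 \right)} + 7546 = \left(801 + 12 \left(-5\right) \left(-1\right) 6 + 67 \left(-105\right) + \left(-5\right) \left(-1\right) 6 \left(-105\right)\right) + 7546 = \left(801 + 12 \cdot 5 \cdot 6 - 7035 + 5 \cdot 6 \left(-105\right)\right) + 7546 = \left(801 + 12 \cdot 30 - 7035 + 30 \left(-105\right)\right) + 7546 = \left(801 + 360 - 7035 - 3150\right) + 7546 = -9024 + 7546 = -1478$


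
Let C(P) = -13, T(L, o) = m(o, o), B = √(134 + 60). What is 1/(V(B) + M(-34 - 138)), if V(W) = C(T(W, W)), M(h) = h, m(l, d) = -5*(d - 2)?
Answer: -1/185 ≈ -0.0054054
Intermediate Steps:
m(l, d) = 10 - 5*d (m(l, d) = -5*(-2 + d) = 10 - 5*d)
B = √194 ≈ 13.928
T(L, o) = 10 - 5*o
V(W) = -13
1/(V(B) + M(-34 - 138)) = 1/(-13 + (-34 - 138)) = 1/(-13 - 172) = 1/(-185) = -1/185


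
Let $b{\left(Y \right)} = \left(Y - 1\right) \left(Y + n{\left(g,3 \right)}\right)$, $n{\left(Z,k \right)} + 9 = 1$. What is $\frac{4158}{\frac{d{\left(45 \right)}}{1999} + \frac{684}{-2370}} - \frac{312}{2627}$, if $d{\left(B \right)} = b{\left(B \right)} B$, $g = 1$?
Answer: $\frac{205141668261}{1795730509} \approx 114.24$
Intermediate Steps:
$n{\left(Z,k \right)} = -8$ ($n{\left(Z,k \right)} = -9 + 1 = -8$)
$b{\left(Y \right)} = \left(-1 + Y\right) \left(-8 + Y\right)$ ($b{\left(Y \right)} = \left(Y - 1\right) \left(Y - 8\right) = \left(-1 + Y\right) \left(-8 + Y\right)$)
$d{\left(B \right)} = B \left(8 + B^{2} - 9 B\right)$ ($d{\left(B \right)} = \left(8 + B^{2} - 9 B\right) B = B \left(8 + B^{2} - 9 B\right)$)
$\frac{4158}{\frac{d{\left(45 \right)}}{1999} + \frac{684}{-2370}} - \frac{312}{2627} = \frac{4158}{\frac{45 \left(8 + 45^{2} - 405\right)}{1999} + \frac{684}{-2370}} - \frac{312}{2627} = \frac{4158}{45 \left(8 + 2025 - 405\right) \frac{1}{1999} + 684 \left(- \frac{1}{2370}\right)} - \frac{312}{2627} = \frac{4158}{45 \cdot 1628 \cdot \frac{1}{1999} - \frac{114}{395}} - \frac{312}{2627} = \frac{4158}{73260 \cdot \frac{1}{1999} - \frac{114}{395}} - \frac{312}{2627} = \frac{4158}{\frac{73260}{1999} - \frac{114}{395}} - \frac{312}{2627} = \frac{4158}{\frac{28709814}{789605}} - \frac{312}{2627} = 4158 \cdot \frac{789605}{28709814} - \frac{312}{2627} = \frac{78170895}{683567} - \frac{312}{2627} = \frac{205141668261}{1795730509}$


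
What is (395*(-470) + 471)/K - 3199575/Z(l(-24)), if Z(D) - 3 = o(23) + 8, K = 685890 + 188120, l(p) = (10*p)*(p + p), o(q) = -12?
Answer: 2796460360571/874010 ≈ 3.1996e+6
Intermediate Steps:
l(p) = 20*p² (l(p) = (10*p)*(2*p) = 20*p²)
K = 874010
Z(D) = -1 (Z(D) = 3 + (-12 + 8) = 3 - 4 = -1)
(395*(-470) + 471)/K - 3199575/Z(l(-24)) = (395*(-470) + 471)/874010 - 3199575/(-1) = (-185650 + 471)*(1/874010) - 3199575*(-1) = -185179*1/874010 + 3199575 = -185179/874010 + 3199575 = 2796460360571/874010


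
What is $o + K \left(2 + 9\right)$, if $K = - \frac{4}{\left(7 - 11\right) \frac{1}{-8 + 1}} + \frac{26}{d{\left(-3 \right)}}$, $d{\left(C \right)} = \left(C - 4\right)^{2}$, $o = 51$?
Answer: $- \frac{988}{49} \approx -20.163$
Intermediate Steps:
$d{\left(C \right)} = \left(-4 + C\right)^{2}$
$K = - \frac{317}{49}$ ($K = - \frac{4}{\left(7 - 11\right) \frac{1}{-8 + 1}} + \frac{26}{\left(-4 - 3\right)^{2}} = - \frac{4}{\left(-4\right) \frac{1}{-7}} + \frac{26}{\left(-7\right)^{2}} = - \frac{4}{\left(-4\right) \left(- \frac{1}{7}\right)} + \frac{26}{49} = - \frac{4}{\frac{4}{7}} + 26 \cdot \frac{1}{49} = \left(-4\right) \frac{7}{4} + \frac{26}{49} = -7 + \frac{26}{49} = - \frac{317}{49} \approx -6.4694$)
$o + K \left(2 + 9\right) = 51 - \frac{317 \left(2 + 9\right)}{49} = 51 - \frac{3487}{49} = - \frac{988}{49}$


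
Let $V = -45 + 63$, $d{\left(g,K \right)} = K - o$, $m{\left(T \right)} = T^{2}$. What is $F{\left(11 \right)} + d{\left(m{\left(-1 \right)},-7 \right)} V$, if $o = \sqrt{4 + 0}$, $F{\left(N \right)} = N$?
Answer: $-151$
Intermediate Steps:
$o = 2$ ($o = \sqrt{4} = 2$)
$d{\left(g,K \right)} = -2 + K$ ($d{\left(g,K \right)} = K - 2 = -2 + K$)
$V = 18$
$F{\left(11 \right)} + d{\left(m{\left(-1 \right)},-7 \right)} V = 11 + \left(-2 - 7\right) 18 = 11 - 162 = -151$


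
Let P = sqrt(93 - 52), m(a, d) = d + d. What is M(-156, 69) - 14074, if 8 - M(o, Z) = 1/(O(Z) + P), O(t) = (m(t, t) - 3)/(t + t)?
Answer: -1191824176/84731 - 2116*sqrt(41)/84731 ≈ -14066.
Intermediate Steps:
m(a, d) = 2*d
O(t) = (-3 + 2*t)/(2*t) (O(t) = (2*t - 3)/(t + t) = (-3 + 2*t)/((2*t)) = (-3 + 2*t)*(1/(2*t)) = (-3 + 2*t)/(2*t))
P = sqrt(41) ≈ 6.4031
M(o, Z) = 8 - 1/(sqrt(41) + (-3/2 + Z)/Z) (M(o, Z) = 8 - 1/((-3/2 + Z)/Z + sqrt(41)) = 8 - 1/(sqrt(41) + (-3/2 + Z)/Z))
M(-156, 69) - 14074 = 2*(-12 + 7*69 + 8*69*sqrt(41))/(-3 + 2*69 + 2*69*sqrt(41)) - 14074 = 2*(-12 + 483 + 552*sqrt(41))/(-3 + 138 + 138*sqrt(41)) - 14074 = 2*(471 + 552*sqrt(41))/(135 + 138*sqrt(41)) - 14074 = -14074 + 2*(471 + 552*sqrt(41))/(135 + 138*sqrt(41))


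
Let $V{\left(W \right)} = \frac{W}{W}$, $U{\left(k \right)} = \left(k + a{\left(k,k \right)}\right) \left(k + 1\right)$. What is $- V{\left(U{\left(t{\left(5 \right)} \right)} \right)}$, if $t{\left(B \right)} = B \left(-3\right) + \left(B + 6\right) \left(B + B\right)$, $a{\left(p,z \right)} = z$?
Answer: $-1$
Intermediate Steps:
$t{\left(B \right)} = - 3 B + 2 B \left(6 + B\right)$ ($t{\left(B \right)} = - 3 B + \left(6 + B\right) 2 B = - 3 B + 2 B \left(6 + B\right)$)
$U{\left(k \right)} = 2 k \left(1 + k\right)$ ($U{\left(k \right)} = \left(k + k\right) \left(k + 1\right) = 2 k \left(1 + k\right)$)
$V{\left(W \right)} = 1$
$- V{\left(U{\left(t{\left(5 \right)} \right)} \right)} = \left(-1\right) 1 = -1$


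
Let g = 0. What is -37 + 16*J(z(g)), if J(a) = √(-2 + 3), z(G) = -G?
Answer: -21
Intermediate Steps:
J(a) = 1 (J(a) = √1 = 1)
-37 + 16*J(z(g)) = -37 + 16*1 = -37 + 16 = -21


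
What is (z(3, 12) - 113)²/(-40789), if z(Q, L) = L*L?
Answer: -961/40789 ≈ -0.023560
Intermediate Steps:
z(Q, L) = L²
(z(3, 12) - 113)²/(-40789) = (12² - 113)²/(-40789) = (144 - 113)²*(-1/40789) = 31²*(-1/40789) = 961*(-1/40789) = -961/40789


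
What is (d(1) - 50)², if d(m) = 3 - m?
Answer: 2304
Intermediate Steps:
(d(1) - 50)² = ((3 - 1*1) - 50)² = ((3 - 1) - 50)² = (2 - 50)² = (-48)² = 2304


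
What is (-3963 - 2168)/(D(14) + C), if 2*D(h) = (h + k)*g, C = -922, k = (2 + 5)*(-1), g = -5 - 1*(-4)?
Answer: 12262/1851 ≈ 6.6245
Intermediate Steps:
g = -1 (g = -5 + 4 = -1)
k = -7 (k = 7*(-1) = -7)
D(h) = 7/2 - h/2 (D(h) = ((h - 7)*(-1))/2 = ((-7 + h)*(-1))/2 = (7 - h)/2 = 7/2 - h/2)
(-3963 - 2168)/(D(14) + C) = (-3963 - 2168)/((7/2 - ½*14) - 922) = -6131/((7/2 - 7) - 922) = -6131/(-7/2 - 922) = -6131/(-1851/2) = -6131*(-2/1851) = 12262/1851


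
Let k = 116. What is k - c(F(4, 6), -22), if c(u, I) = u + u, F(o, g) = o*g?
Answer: 68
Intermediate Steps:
F(o, g) = g*o
c(u, I) = 2*u
k - c(F(4, 6), -22) = 116 - 2*6*4 = 116 - 2*24 = 116 - 1*48 = 116 - 48 = 68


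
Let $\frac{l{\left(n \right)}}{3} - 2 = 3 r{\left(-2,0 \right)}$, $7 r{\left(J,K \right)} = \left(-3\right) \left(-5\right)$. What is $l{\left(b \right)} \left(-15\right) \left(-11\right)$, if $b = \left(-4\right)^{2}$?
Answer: $\frac{29205}{7} \approx 4172.1$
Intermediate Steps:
$r{\left(J,K \right)} = \frac{15}{7}$ ($r{\left(J,K \right)} = \frac{\left(-3\right) \left(-5\right)}{7} = \frac{1}{7} \cdot 15 = \frac{15}{7}$)
$b = 16$
$l{\left(n \right)} = \frac{177}{7}$ ($l{\left(n \right)} = 6 + 3 \cdot 3 \cdot \frac{15}{7} = 6 + 3 \cdot \frac{45}{7} = 6 + \frac{135}{7} = \frac{177}{7}$)
$l{\left(b \right)} \left(-15\right) \left(-11\right) = \frac{177}{7} \left(-15\right) \left(-11\right) = \left(- \frac{2655}{7}\right) \left(-11\right) = \frac{29205}{7}$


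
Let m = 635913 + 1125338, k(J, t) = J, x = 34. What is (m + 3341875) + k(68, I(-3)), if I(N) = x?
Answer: 5103194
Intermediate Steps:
I(N) = 34
m = 1761251
(m + 3341875) + k(68, I(-3)) = (1761251 + 3341875) + 68 = 5103126 + 68 = 5103194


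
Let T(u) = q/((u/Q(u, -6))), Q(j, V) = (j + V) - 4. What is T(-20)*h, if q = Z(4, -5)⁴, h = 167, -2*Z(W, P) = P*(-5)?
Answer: 195703125/32 ≈ 6.1157e+6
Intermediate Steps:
Z(W, P) = 5*P/2 (Z(W, P) = -P*(-5)/2 = -(-5)*P/2 = 5*P/2)
Q(j, V) = -4 + V + j (Q(j, V) = (V + j) - 4 = -4 + V + j)
q = 390625/16 (q = ((5/2)*(-5))⁴ = (-25/2)⁴ = 390625/16 ≈ 24414.)
T(u) = 390625*(-10 + u)/(16*u) (T(u) = 390625/(16*((u/(-4 - 6 + u)))) = 390625/(16*((u/(-10 + u)))) = 390625*((-10 + u)/u)/16 = 390625*(-10 + u)/(16*u))
T(-20)*h = ((390625/16)*(-10 - 20)/(-20))*167 = ((390625/16)*(-1/20)*(-30))*167 = (1171875/32)*167 = 195703125/32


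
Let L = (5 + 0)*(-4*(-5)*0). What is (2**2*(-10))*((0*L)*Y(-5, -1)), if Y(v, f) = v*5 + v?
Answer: 0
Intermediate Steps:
Y(v, f) = 6*v (Y(v, f) = 5*v + v = 6*v)
L = 0 (L = 5*(20*0) = 5*0 = 0)
(2**2*(-10))*((0*L)*Y(-5, -1)) = (2**2*(-10))*((0*0)*(6*(-5))) = (4*(-10))*(0*(-30)) = -40*0 = 0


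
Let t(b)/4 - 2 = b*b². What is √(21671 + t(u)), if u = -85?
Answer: I*√2434821 ≈ 1560.4*I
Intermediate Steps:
t(b) = 8 + 4*b³ (t(b) = 8 + 4*(b*b²) = 8 + 4*b³)
√(21671 + t(u)) = √(21671 + (8 + 4*(-85)³)) = √(21671 + (8 + 4*(-614125))) = √(21671 + (8 - 2456500)) = √(21671 - 2456492) = √(-2434821) = I*√2434821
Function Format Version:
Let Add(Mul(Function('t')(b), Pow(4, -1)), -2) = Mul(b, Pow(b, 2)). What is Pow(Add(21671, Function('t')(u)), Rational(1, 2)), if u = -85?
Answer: Mul(I, Pow(2434821, Rational(1, 2))) ≈ Mul(1560.4, I)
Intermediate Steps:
Function('t')(b) = Add(8, Mul(4, Pow(b, 3))) (Function('t')(b) = Add(8, Mul(4, Mul(b, Pow(b, 2)))) = Add(8, Mul(4, Pow(b, 3))))
Pow(Add(21671, Function('t')(u)), Rational(1, 2)) = Pow(Add(21671, Add(8, Mul(4, Pow(-85, 3)))), Rational(1, 2)) = Pow(Add(21671, Add(8, Mul(4, -614125))), Rational(1, 2)) = Pow(Add(21671, Add(8, -2456500)), Rational(1, 2)) = Pow(Add(21671, -2456492), Rational(1, 2)) = Pow(-2434821, Rational(1, 2)) = Mul(I, Pow(2434821, Rational(1, 2)))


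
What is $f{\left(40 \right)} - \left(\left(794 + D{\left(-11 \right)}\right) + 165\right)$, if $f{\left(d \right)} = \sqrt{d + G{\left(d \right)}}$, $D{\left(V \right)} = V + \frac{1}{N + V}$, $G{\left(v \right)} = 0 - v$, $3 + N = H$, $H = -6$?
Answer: $- \frac{18959}{20} \approx -947.95$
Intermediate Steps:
$N = -9$ ($N = -3 - 6 = -9$)
$G{\left(v \right)} = - v$
$D{\left(V \right)} = V + \frac{1}{-9 + V}$
$f{\left(d \right)} = 0$ ($f{\left(d \right)} = \sqrt{d - d} = \sqrt{0} = 0$)
$f{\left(40 \right)} - \left(\left(794 + D{\left(-11 \right)}\right) + 165\right) = 0 - \left(\left(794 + \frac{1 + \left(-11\right)^{2} - -99}{-9 - 11}\right) + 165\right) = 0 - \left(\left(794 + \frac{1 + 121 + 99}{-20}\right) + 165\right) = 0 - \left(\left(794 - \frac{221}{20}\right) + 165\right) = 0 - \left(\frac{15659}{20} + 165\right) = 0 - \frac{18959}{20} = - \frac{18959}{20}$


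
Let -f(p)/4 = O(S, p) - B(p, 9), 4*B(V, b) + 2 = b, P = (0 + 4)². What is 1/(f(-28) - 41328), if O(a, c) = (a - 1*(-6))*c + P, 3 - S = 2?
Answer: -1/40601 ≈ -2.4630e-5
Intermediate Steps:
S = 1 (S = 3 - 1*2 = 3 - 2 = 1)
P = 16 (P = 4² = 16)
B(V, b) = -½ + b/4
O(a, c) = 16 + c*(6 + a) (O(a, c) = (a - 1*(-6))*c + 16 = (a + 6)*c + 16 = (6 + a)*c + 16 = c*(6 + a) + 16 = 16 + c*(6 + a))
f(p) = -57 - 28*p (f(p) = -4*((16 + 6*p + 1*p) - (-½ + (¼)*9)) = -4*((16 + 6*p + p) - (-½ + 9/4)) = -4*((16 + 7*p) - 1*7/4) = -4*((16 + 7*p) - 7/4) = -4*(57/4 + 7*p) = -57 - 28*p)
1/(f(-28) - 41328) = 1/((-57 - 28*(-28)) - 41328) = 1/((-57 + 784) - 41328) = 1/(727 - 41328) = 1/(-40601) = -1/40601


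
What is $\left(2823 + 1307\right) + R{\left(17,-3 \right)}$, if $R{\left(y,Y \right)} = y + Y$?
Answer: $4144$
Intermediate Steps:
$R{\left(y,Y \right)} = Y + y$
$\left(2823 + 1307\right) + R{\left(17,-3 \right)} = \left(2823 + 1307\right) + \left(-3 + 17\right) = 4130 + 14 = 4144$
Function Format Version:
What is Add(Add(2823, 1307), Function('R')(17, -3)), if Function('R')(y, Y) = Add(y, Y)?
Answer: 4144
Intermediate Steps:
Function('R')(y, Y) = Add(Y, y)
Add(Add(2823, 1307), Function('R')(17, -3)) = Add(Add(2823, 1307), Add(-3, 17)) = Add(4130, 14) = 4144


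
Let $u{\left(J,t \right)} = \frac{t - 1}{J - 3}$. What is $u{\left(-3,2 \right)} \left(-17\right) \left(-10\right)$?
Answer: $- \frac{85}{3} \approx -28.333$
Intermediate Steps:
$u{\left(J,t \right)} = \frac{-1 + t}{-3 + J}$
$u{\left(-3,2 \right)} \left(-17\right) \left(-10\right) = \frac{-1 + 2}{-3 - 3} \left(-17\right) \left(-10\right) = \frac{1}{-6} \cdot 1 \left(-17\right) \left(-10\right) = \left(- \frac{1}{6}\right) 1 \left(-17\right) \left(-10\right) = \left(- \frac{1}{6}\right) \left(-17\right) \left(-10\right) = \frac{17}{6} \left(-10\right) = - \frac{85}{3}$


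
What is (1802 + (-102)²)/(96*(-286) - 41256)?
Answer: -6103/34356 ≈ -0.17764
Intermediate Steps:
(1802 + (-102)²)/(96*(-286) - 41256) = (1802 + 10404)/(-27456 - 41256) = 12206/(-68712) = 12206*(-1/68712) = -6103/34356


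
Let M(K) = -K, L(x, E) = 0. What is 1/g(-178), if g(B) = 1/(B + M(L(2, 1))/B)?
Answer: -178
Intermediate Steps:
g(B) = 1/B (g(B) = 1/(B + (-1*0)/B) = 1/(B + 0/B) = 1/(B + 0) = 1/B)
1/g(-178) = 1/(1/(-178)) = 1/(-1/178) = -178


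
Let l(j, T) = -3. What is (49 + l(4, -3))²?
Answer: 2116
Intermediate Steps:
(49 + l(4, -3))² = (49 - 3)² = 46² = 2116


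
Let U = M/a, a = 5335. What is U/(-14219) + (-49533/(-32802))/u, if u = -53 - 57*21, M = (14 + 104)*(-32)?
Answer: -370073647/319505147500 ≈ -0.0011583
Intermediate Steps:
M = -3776 (M = 118*(-32) = -3776)
U = -3776/5335 ≈ -0.70778
u = -1250 (u = -53 - 1197 = -1250)
U/(-14219) + (-49533/(-32802))/u = -3776/5335/(-14219) - 49533/(-32802)/(-1250) = -3776/5335*(-1/14219) - 49533*(-1/32802)*(-1/1250) = 64/1285735 + (1501/994)*(-1/1250) = 64/1285735 - 1501/1242500 = -370073647/319505147500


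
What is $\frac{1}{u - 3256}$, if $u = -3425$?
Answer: $- \frac{1}{6681} \approx -0.00014968$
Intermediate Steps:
$\frac{1}{u - 3256} = \frac{1}{-3425 - 3256} = \frac{1}{-6681} = - \frac{1}{6681}$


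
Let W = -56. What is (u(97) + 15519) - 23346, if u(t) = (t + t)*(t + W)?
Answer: 127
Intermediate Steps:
u(t) = 2*t*(-56 + t) (u(t) = (t + t)*(t - 56) = (2*t)*(-56 + t) = 2*t*(-56 + t))
(u(97) + 15519) - 23346 = (2*97*(-56 + 97) + 15519) - 23346 = (2*97*41 + 15519) - 23346 = (7954 + 15519) - 23346 = 23473 - 23346 = 127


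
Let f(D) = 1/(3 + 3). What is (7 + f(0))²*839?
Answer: 1551311/36 ≈ 43092.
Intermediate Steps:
f(D) = ⅙ (f(D) = 1/6 = ⅙)
(7 + f(0))²*839 = (7 + ⅙)²*839 = (43/6)²*839 = (1849/36)*839 = 1551311/36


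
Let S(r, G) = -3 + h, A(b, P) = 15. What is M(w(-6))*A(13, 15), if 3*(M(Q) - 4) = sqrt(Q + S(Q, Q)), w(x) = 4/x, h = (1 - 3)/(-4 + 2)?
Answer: 60 + 10*I*sqrt(6)/3 ≈ 60.0 + 8.165*I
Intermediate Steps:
h = 1 (h = -2/(-2) = -2*(-1/2) = 1)
S(r, G) = -2 (S(r, G) = -3 + 1 = -2)
M(Q) = 4 + sqrt(-2 + Q)/3 (M(Q) = 4 + sqrt(Q - 2)/3 = 4 + sqrt(-2 + Q)/3)
M(w(-6))*A(13, 15) = (4 + sqrt(-2 + 4/(-6))/3)*15 = (4 + sqrt(-2 + 4*(-1/6))/3)*15 = (4 + sqrt(-2 - 2/3)/3)*15 = (4 + sqrt(-8/3)/3)*15 = (4 + (2*I*sqrt(6)/3)/3)*15 = (4 + 2*I*sqrt(6)/9)*15 = 60 + 10*I*sqrt(6)/3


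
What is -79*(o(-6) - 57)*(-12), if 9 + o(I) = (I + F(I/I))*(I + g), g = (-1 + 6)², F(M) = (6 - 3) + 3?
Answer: -62568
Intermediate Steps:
F(M) = 6 (F(M) = 3 + 3 = 6)
g = 25 (g = 5² = 25)
o(I) = -9 + (6 + I)*(25 + I) (o(I) = -9 + (I + 6)*(I + 25) = -9 + (6 + I)*(25 + I))
-79*(o(-6) - 57)*(-12) = -79*((141 + (-6)² + 31*(-6)) - 57)*(-12) = -79*((141 + 36 - 186) - 57)*(-12) = -79*(-9 - 57)*(-12) = -79*(-66)*(-12) = 5214*(-12) = -62568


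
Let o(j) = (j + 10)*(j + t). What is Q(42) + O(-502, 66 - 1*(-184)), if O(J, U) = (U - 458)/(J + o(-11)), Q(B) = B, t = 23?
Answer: 10898/257 ≈ 42.405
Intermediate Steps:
o(j) = (10 + j)*(23 + j) (o(j) = (j + 10)*(j + 23) = (10 + j)*(23 + j))
O(J, U) = (-458 + U)/(-12 + J) (O(J, U) = (U - 458)/(J + (230 + (-11)² + 33*(-11))) = (-458 + U)/(J + (230 + 121 - 363)) = (-458 + U)/(J - 12) = (-458 + U)/(-12 + J))
Q(42) + O(-502, 66 - 1*(-184)) = 42 + (-458 + (66 - 1*(-184)))/(-12 - 502) = 42 + (-458 + (66 + 184))/(-514) = 42 - (-458 + 250)/514 = 42 - 1/514*(-208) = 42 + 104/257 = 10898/257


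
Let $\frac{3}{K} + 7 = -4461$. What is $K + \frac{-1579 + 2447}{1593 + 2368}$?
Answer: $\frac{3866341}{17697748} \approx 0.21847$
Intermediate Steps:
$K = - \frac{3}{4468}$ ($K = \frac{3}{-7 - 4461} = \frac{3}{-4468} = 3 \left(- \frac{1}{4468}\right) = - \frac{3}{4468} \approx -0.00067144$)
$K + \frac{-1579 + 2447}{1593 + 2368} = - \frac{3}{4468} + \frac{-1579 + 2447}{1593 + 2368} = - \frac{3}{4468} + \frac{868}{3961} = \frac{3866341}{17697748}$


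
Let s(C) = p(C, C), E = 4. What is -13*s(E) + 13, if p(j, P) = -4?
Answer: 65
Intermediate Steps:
s(C) = -4
-13*s(E) + 13 = -13*(-4) + 13 = 52 + 13 = 65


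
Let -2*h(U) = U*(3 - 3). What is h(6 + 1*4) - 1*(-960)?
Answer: 960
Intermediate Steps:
h(U) = 0 (h(U) = -U*(3 - 3)/2 = -U*0/2 = -½*0 = 0)
h(6 + 1*4) - 1*(-960) = 0 - 1*(-960) = 0 + 960 = 960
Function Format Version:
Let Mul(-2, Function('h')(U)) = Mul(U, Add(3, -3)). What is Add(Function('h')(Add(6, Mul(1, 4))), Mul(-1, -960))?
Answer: 960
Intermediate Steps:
Function('h')(U) = 0 (Function('h')(U) = Mul(Rational(-1, 2), Mul(U, Add(3, -3))) = Mul(Rational(-1, 2), Mul(U, 0)) = Mul(Rational(-1, 2), 0) = 0)
Add(Function('h')(Add(6, Mul(1, 4))), Mul(-1, -960)) = Add(0, Mul(-1, -960)) = Add(0, 960) = 960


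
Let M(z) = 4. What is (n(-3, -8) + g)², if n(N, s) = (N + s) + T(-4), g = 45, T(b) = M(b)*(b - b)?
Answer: 1156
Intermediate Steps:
T(b) = 0 (T(b) = 4*(b - b) = 4*0 = 0)
n(N, s) = N + s (n(N, s) = (N + s) + 0 = N + s)
(n(-3, -8) + g)² = ((-3 - 8) + 45)² = (-11 + 45)² = 34² = 1156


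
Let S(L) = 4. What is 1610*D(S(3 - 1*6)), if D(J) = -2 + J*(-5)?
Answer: -35420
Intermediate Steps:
D(J) = -2 - 5*J
1610*D(S(3 - 1*6)) = 1610*(-2 - 5*4) = 1610*(-2 - 20) = 1610*(-22) = -35420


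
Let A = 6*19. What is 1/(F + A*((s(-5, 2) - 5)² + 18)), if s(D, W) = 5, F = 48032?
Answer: 1/50084 ≈ 1.9966e-5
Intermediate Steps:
A = 114
1/(F + A*((s(-5, 2) - 5)² + 18)) = 1/(48032 + 114*((5 - 5)² + 18)) = 1/(48032 + 114*(0² + 18)) = 1/(48032 + 114*(0 + 18)) = 1/(48032 + 114*18) = 1/(48032 + 2052) = 1/50084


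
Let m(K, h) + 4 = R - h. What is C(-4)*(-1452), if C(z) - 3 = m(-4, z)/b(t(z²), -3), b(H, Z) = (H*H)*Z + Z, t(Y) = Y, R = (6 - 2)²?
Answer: -1111748/257 ≈ -4325.9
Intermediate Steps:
R = 16 (R = 4² = 16)
m(K, h) = 12 - h (m(K, h) = -4 + (16 - h) = 12 - h)
b(H, Z) = Z + Z*H² (b(H, Z) = H²*Z + Z = Z*H² + Z = Z + Z*H²)
C(z) = 3 + (12 - z)/(-3 - 3*z⁴) (C(z) = 3 + (12 - z)/((-3*(1 + (z²)²))) = 3 + (12 - z)/((-3*(1 + z⁴))) = 3 + (12 - z)/(-3 - 3*z⁴))
C(-4)*(-1452) = ((-3 - 4 + 9*(-4)⁴)/(3*(1 + (-4)⁴)))*(-1452) = ((-3 - 4 + 9*256)/(3*(1 + 256)))*(-1452) = ((⅓)*(-3 - 4 + 2304)/257)*(-1452) = ((⅓)*(1/257)*2297)*(-1452) = (2297/771)*(-1452) = -1111748/257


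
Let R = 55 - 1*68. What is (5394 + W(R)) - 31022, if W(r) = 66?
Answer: -25562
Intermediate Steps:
R = -13 (R = 55 - 68 = -13)
(5394 + W(R)) - 31022 = (5394 + 66) - 31022 = 5460 - 31022 = -25562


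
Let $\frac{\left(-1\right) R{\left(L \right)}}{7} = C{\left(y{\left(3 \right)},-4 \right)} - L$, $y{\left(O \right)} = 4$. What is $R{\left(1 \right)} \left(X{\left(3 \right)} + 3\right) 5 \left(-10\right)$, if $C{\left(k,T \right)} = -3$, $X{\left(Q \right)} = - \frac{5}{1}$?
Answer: $2800$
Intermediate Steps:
$X{\left(Q \right)} = -5$ ($X{\left(Q \right)} = \left(-5\right) 1 = -5$)
$R{\left(L \right)} = 21 + 7 L$ ($R{\left(L \right)} = - 7 \left(-3 - L\right) = 21 + 7 L$)
$R{\left(1 \right)} \left(X{\left(3 \right)} + 3\right) 5 \left(-10\right) = \left(21 + 7 \cdot 1\right) \left(-5 + 3\right) 5 \left(-10\right) = \left(21 + 7\right) \left(-2\right) 5 \left(-10\right) = 28 \left(-2\right) 5 \left(-10\right) = \left(-56\right) 5 \left(-10\right) = \left(-280\right) \left(-10\right) = 2800$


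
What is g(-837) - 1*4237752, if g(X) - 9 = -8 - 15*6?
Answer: -4237841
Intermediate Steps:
g(X) = -89 (g(X) = 9 + (-8 - 15*6) = 9 + (-8 - 90) = 9 - 98 = -89)
g(-837) - 1*4237752 = -89 - 1*4237752 = -89 - 4237752 = -4237841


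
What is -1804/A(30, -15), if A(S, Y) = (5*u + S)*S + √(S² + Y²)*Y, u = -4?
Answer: 7216/2175 + 1804*√5/725 ≈ 8.8817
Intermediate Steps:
A(S, Y) = S*(-20 + S) + Y*√(S² + Y²) (A(S, Y) = (5*(-4) + S)*S + √(S² + Y²)*Y = (-20 + S)*S + Y*√(S² + Y²) = S*(-20 + S) + Y*√(S² + Y²))
-1804/A(30, -15) = -1804/(30² - 20*30 - 15*√(30² + (-15)²)) = -1804/(900 - 600 - 15*√(900 + 225)) = -1804/(900 - 600 - 225*√5) = -1804/(300 - 225*√5)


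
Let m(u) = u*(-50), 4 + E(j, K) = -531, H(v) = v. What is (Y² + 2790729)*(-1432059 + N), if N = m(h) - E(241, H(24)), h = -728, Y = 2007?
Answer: -9513040838472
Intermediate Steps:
E(j, K) = -535 (E(j, K) = -4 - 531 = -535)
m(u) = -50*u
N = 36935 (N = -50*(-728) - 1*(-535) = 36400 + 535 = 36935)
(Y² + 2790729)*(-1432059 + N) = (2007² + 2790729)*(-1432059 + 36935) = (4028049 + 2790729)*(-1395124) = 6818778*(-1395124) = -9513040838472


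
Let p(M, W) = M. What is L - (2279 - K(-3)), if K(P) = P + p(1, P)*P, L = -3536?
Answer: -5821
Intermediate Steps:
K(P) = 2*P (K(P) = P + 1*P = P + P = 2*P)
L - (2279 - K(-3)) = -3536 - (2279 - 2*(-3)) = -3536 - (2279 - 1*(-6)) = -3536 - (2279 + 6) = -3536 - 1*2285 = -3536 - 2285 = -5821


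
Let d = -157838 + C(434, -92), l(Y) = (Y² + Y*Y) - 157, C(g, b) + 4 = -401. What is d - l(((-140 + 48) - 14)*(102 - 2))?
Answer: -224878086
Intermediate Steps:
C(g, b) = -405 (C(g, b) = -4 - 401 = -405)
l(Y) = -157 + 2*Y² (l(Y) = (Y² + Y²) - 157 = 2*Y² - 157 = -157 + 2*Y²)
d = -158243 (d = -157838 - 405 = -158243)
d - l(((-140 + 48) - 14)*(102 - 2)) = -158243 - (-157 + 2*(((-140 + 48) - 14)*(102 - 2))²) = -158243 - (-157 + 2*((-92 - 14)*100)²) = -158243 - (-157 + 2*(-106*100)²) = -158243 - (-157 + 2*(-10600)²) = -158243 - (-157 + 2*112360000) = -158243 - (-157 + 224720000) = -158243 - 1*224719843 = -158243 - 224719843 = -224878086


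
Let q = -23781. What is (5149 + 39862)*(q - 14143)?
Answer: -1706997164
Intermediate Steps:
(5149 + 39862)*(q - 14143) = (5149 + 39862)*(-23781 - 14143) = 45011*(-37924) = -1706997164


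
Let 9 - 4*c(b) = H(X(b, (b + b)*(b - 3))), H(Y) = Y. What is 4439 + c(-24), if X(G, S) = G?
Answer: 17789/4 ≈ 4447.3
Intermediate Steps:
c(b) = 9/4 - b/4
4439 + c(-24) = 4439 + (9/4 - ¼*(-24)) = 4439 + (9/4 + 6) = 4439 + 33/4 = 17789/4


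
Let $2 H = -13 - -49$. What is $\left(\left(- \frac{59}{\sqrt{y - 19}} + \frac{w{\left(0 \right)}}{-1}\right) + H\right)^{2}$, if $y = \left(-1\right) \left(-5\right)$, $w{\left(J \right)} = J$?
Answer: $\frac{1055}{14} + \frac{1062 i \sqrt{14}}{7} \approx 75.357 + 567.66 i$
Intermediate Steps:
$y = 5$
$H = 18$ ($H = \frac{-13 - -49}{2} = \frac{-13 + 49}{2} = \frac{1}{2} \cdot 36 = 18$)
$\left(\left(- \frac{59}{\sqrt{y - 19}} + \frac{w{\left(0 \right)}}{-1}\right) + H\right)^{2} = \left(\left(- \frac{59}{\sqrt{5 - 19}} + \frac{0}{-1}\right) + 18\right)^{2} = \left(\left(- \frac{59}{\sqrt{-14}} + 0 \left(-1\right)\right) + 18\right)^{2} = \left(\left(- \frac{59}{i \sqrt{14}} + 0\right) + 18\right)^{2} = \left(\left(- 59 \left(- \frac{i \sqrt{14}}{14}\right) + 0\right) + 18\right)^{2} = \left(\left(\frac{59 i \sqrt{14}}{14} + 0\right) + 18\right)^{2} = \left(\frac{59 i \sqrt{14}}{14} + 18\right)^{2} = \left(18 + \frac{59 i \sqrt{14}}{14}\right)^{2}$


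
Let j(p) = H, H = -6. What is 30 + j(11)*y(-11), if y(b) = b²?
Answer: -696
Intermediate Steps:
j(p) = -6
30 + j(11)*y(-11) = 30 - 6*(-11)² = 30 - 6*121 = 30 - 726 = -696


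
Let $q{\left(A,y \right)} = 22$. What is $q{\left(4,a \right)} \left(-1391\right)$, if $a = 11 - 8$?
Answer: $-30602$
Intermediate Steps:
$a = 3$ ($a = 11 - 8 = 3$)
$q{\left(4,a \right)} \left(-1391\right) = 22 \left(-1391\right) = -30602$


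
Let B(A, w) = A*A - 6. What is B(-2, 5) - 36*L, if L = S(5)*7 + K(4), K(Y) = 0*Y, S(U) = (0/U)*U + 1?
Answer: -254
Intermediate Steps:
S(U) = 1 (S(U) = 0*U + 1 = 0 + 1 = 1)
K(Y) = 0
L = 7 (L = 1*7 + 0 = 7 + 0 = 7)
B(A, w) = -6 + A² (B(A, w) = A² - 6 = -6 + A²)
B(-2, 5) - 36*L = (-6 + (-2)²) - 36*7 = (-6 + 4) - 252 = -2 - 252 = -254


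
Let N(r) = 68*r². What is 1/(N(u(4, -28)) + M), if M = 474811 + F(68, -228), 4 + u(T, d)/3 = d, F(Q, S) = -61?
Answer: 1/1101438 ≈ 9.0790e-7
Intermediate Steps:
u(T, d) = -12 + 3*d
M = 474750 (M = 474811 - 61 = 474750)
1/(N(u(4, -28)) + M) = 1/(68*(-12 + 3*(-28))² + 474750) = 1/(68*(-12 - 84)² + 474750) = 1/(68*(-96)² + 474750) = 1/(68*9216 + 474750) = 1/(626688 + 474750) = 1/1101438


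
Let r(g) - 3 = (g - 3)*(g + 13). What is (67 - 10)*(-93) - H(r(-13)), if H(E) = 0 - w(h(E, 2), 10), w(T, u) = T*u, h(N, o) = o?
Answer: -5281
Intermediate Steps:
r(g) = 3 + (-3 + g)*(13 + g) (r(g) = 3 + (g - 3)*(g + 13) = 3 + (-3 + g)*(13 + g))
H(E) = -20 (H(E) = 0 - 2*10 = 0 - 1*20 = 0 - 20 = -20)
(67 - 10)*(-93) - H(r(-13)) = (67 - 10)*(-93) - 1*(-20) = 57*(-93) + 20 = -5301 + 20 = -5281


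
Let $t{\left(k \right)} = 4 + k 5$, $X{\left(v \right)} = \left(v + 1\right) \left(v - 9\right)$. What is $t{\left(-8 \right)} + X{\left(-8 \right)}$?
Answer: $83$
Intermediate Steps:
$X{\left(v \right)} = \left(1 + v\right) \left(-9 + v\right)$
$t{\left(k \right)} = 4 + 5 k$
$t{\left(-8 \right)} + X{\left(-8 \right)} = \left(4 + 5 \left(-8\right)\right) - \left(-55 - 64\right) = \left(4 - 40\right) + \left(-9 + 64 + 64\right) = -36 + 119 = 83$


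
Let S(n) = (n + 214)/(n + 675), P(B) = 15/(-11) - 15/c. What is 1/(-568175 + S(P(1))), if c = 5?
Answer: -7377/4191424669 ≈ -1.7600e-6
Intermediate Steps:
P(B) = -48/11 (P(B) = 15/(-11) - 15/5 = 15*(-1/11) - 15*⅕ = -15/11 - 3 = -48/11)
S(n) = (214 + n)/(675 + n)
1/(-568175 + S(P(1))) = 1/(-568175 + (214 - 48/11)/(675 - 48/11)) = 1/(-568175 + (2306/11)/(7377/11)) = 1/(-568175 + (11/7377)*(2306/11)) = 1/(-568175 + 2306/7377) = 1/(-4191424669/7377) = -7377/4191424669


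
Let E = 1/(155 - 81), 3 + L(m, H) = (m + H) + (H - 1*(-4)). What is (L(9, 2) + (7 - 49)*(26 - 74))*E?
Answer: 1015/37 ≈ 27.432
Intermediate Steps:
L(m, H) = 1 + m + 2*H (L(m, H) = -3 + ((m + H) + (H - 1*(-4))) = -3 + ((H + m) + (H + 4)) = -3 + ((H + m) + (4 + H)) = -3 + (4 + m + 2*H) = 1 + m + 2*H)
E = 1/74 ≈ 0.013514
(L(9, 2) + (7 - 49)*(26 - 74))*E = ((1 + 9 + 2*2) + (7 - 49)*(26 - 74))*(1/74) = ((1 + 9 + 4) - 42*(-48))*(1/74) = (14 + 2016)*(1/74) = 2030*(1/74) = 1015/37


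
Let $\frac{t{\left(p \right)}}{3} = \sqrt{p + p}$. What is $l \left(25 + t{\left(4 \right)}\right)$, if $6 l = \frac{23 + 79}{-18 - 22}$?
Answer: $- \frac{85}{8} - \frac{51 \sqrt{2}}{20} \approx -14.231$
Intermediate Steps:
$t{\left(p \right)} = 3 \sqrt{2} \sqrt{p}$ ($t{\left(p \right)} = 3 \sqrt{p + p} = 3 \sqrt{2 p} = 3 \sqrt{2} \sqrt{p}$)
$l = - \frac{17}{40}$ ($l = \frac{\left(23 + 79\right) \frac{1}{-18 - 22}}{6} = \frac{102 \frac{1}{-40}}{6} = \frac{102 \left(- \frac{1}{40}\right)}{6} = \frac{1}{6} \left(- \frac{51}{20}\right) = - \frac{17}{40} \approx -0.425$)
$l \left(25 + t{\left(4 \right)}\right) = - \frac{17 \left(25 + 3 \sqrt{2} \sqrt{4}\right)}{40} = - \frac{17 \left(25 + 3 \sqrt{2} \cdot 2\right)}{40} = - \frac{17 \left(25 + 6 \sqrt{2}\right)}{40} = - \frac{85}{8} - \frac{51 \sqrt{2}}{20}$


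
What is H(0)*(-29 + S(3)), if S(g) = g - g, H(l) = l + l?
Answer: 0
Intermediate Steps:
H(l) = 2*l
S(g) = 0
H(0)*(-29 + S(3)) = (2*0)*(-29 + 0) = 0*(-29) = 0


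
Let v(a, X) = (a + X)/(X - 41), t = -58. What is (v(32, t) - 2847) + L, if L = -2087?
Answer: -488440/99 ≈ -4933.7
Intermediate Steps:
v(a, X) = (X + a)/(-41 + X)
(v(32, t) - 2847) + L = ((-58 + 32)/(-41 - 58) - 2847) - 2087 = (-26/(-99) - 2847) - 2087 = (-1/99*(-26) - 2847) - 2087 = (26/99 - 2847) - 2087 = -281827/99 - 2087 = -488440/99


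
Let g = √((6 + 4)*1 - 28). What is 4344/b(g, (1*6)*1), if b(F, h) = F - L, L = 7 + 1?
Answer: -17376/41 - 6516*I*√2/41 ≈ -423.8 - 224.76*I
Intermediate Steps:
L = 8
g = 3*I*√2 (g = √(10*1 - 28) = √(10 - 28) = √(-18) = 3*I*√2 ≈ 4.2426*I)
b(F, h) = -8 + F (b(F, h) = F - 1*8 = F - 8 = -8 + F)
4344/b(g, (1*6)*1) = 4344/(-8 + 3*I*√2)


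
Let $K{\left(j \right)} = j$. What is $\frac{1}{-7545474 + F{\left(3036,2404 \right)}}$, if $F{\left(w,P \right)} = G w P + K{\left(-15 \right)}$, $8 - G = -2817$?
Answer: $\frac{1}{20610841311} \approx 4.8518 \cdot 10^{-11}$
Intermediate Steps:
$G = 2825$ ($G = 8 - -2817 = 8 + 2817 = 2825$)
$F{\left(w,P \right)} = -15 + 2825 P w$ ($F{\left(w,P \right)} = 2825 w P - 15 = 2825 P w - 15 = -15 + 2825 P w$)
$\frac{1}{-7545474 + F{\left(3036,2404 \right)}} = \frac{1}{-7545474 - \left(15 - 20618386800\right)} = \frac{1}{-7545474 + \left(-15 + 20618386800\right)} = \frac{1}{-7545474 + 20618386785} = \frac{1}{20610841311}$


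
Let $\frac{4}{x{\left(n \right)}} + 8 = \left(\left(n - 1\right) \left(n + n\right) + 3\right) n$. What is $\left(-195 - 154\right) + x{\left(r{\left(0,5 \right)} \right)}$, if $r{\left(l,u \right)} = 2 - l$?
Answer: $- \frac{1045}{3} \approx -348.33$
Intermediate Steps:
$x{\left(n \right)} = \frac{4}{-8 + n \left(3 + 2 n \left(-1 + n\right)\right)}$ ($x{\left(n \right)} = \frac{4}{-8 + \left(\left(n - 1\right) \left(n + n\right) + 3\right) n} = \frac{4}{-8 + \left(\left(-1 + n\right) 2 n + 3\right) n} = \frac{4}{-8 + \left(2 n \left(-1 + n\right) + 3\right) n} = \frac{4}{-8 + \left(3 + 2 n \left(-1 + n\right)\right) n} = \frac{4}{-8 + n \left(3 + 2 n \left(-1 + n\right)\right)}$)
$\left(-195 - 154\right) + x{\left(r{\left(0,5 \right)} \right)} = \left(-195 - 154\right) + \frac{4}{-8 - 2 \left(2 - 0\right)^{2} + 2 \left(2 - 0\right)^{3} + 3 \left(2 - 0\right)} = -349 + \frac{4}{-8 - 2 \left(2 + 0\right)^{2} + 2 \left(2 + 0\right)^{3} + 3 \left(2 + 0\right)} = -349 + \frac{4}{-8 - 2 \cdot 2^{2} + 2 \cdot 2^{3} + 3 \cdot 2} = -349 + \frac{4}{-8 - 8 + 2 \cdot 8 + 6} = -349 + \frac{4}{-8 - 8 + 16 + 6} = -349 + \frac{4}{6} = -349 + 4 \cdot \frac{1}{6} = -349 + \frac{2}{3} = - \frac{1045}{3}$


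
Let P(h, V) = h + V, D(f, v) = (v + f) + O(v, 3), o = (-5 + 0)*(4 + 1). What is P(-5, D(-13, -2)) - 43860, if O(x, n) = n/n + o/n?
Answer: -131662/3 ≈ -43887.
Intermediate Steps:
o = -25 (o = -5*5 = -25)
O(x, n) = 1 - 25/n (O(x, n) = n/n - 25/n = 1 - 25/n)
D(f, v) = -22/3 + f + v (D(f, v) = (v + f) + (-25 + 3)/3 = (f + v) + (⅓)*(-22) = (f + v) - 22/3 = -22/3 + f + v)
P(h, V) = V + h
P(-5, D(-13, -2)) - 43860 = ((-22/3 - 13 - 2) - 5) - 43860 = (-67/3 - 5) - 43860 = -82/3 - 43860 = -131662/3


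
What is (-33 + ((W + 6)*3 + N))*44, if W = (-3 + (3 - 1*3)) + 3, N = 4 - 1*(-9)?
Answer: -88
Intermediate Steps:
N = 13 (N = 4 + 9 = 13)
W = 0 (W = (-3 + (3 - 3)) + 3 = (-3 + 0) + 3 = -3 + 3 = 0)
(-33 + ((W + 6)*3 + N))*44 = (-33 + ((0 + 6)*3 + 13))*44 = (-33 + (6*3 + 13))*44 = (-33 + (18 + 13))*44 = (-33 + 31)*44 = -2*44 = -88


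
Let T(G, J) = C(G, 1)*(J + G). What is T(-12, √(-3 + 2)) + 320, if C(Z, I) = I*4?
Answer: 272 + 4*I ≈ 272.0 + 4.0*I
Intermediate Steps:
C(Z, I) = 4*I
T(G, J) = 4*G + 4*J (T(G, J) = (4*1)*(J + G) = 4*(G + J) = 4*G + 4*J)
T(-12, √(-3 + 2)) + 320 = (4*(-12) + 4*√(-3 + 2)) + 320 = (-48 + 4*√(-1)) + 320 = (-48 + 4*I) + 320 = 272 + 4*I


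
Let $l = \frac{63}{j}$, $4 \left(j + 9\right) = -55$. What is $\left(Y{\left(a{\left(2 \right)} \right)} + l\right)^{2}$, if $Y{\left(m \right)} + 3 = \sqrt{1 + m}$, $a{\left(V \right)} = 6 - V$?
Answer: $\frac{6470}{169} - \frac{150 \sqrt{5}}{13} \approx 12.483$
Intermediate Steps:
$j = - \frac{91}{4}$ ($j = -9 + \frac{1}{4} \left(-55\right) = -9 - \frac{55}{4} = - \frac{91}{4} \approx -22.75$)
$l = - \frac{36}{13}$ ($l = \frac{63}{- \frac{91}{4}} = 63 \left(- \frac{4}{91}\right) = - \frac{36}{13} \approx -2.7692$)
$Y{\left(m \right)} = -3 + \sqrt{1 + m}$
$\left(Y{\left(a{\left(2 \right)} \right)} + l\right)^{2} = \left(\left(-3 + \sqrt{1 + \left(6 - 2\right)}\right) - \frac{36}{13}\right)^{2} = \left(\left(-3 + \sqrt{1 + 4}\right) - \frac{36}{13}\right)^{2} = \left(\left(-3 + \sqrt{5}\right) - \frac{36}{13}\right)^{2} = \left(- \frac{75}{13} + \sqrt{5}\right)^{2}$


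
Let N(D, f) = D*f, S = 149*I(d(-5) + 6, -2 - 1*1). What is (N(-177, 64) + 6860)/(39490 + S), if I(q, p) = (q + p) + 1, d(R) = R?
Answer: -4468/39341 ≈ -0.11357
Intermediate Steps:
I(q, p) = 1 + p + q (I(q, p) = (p + q) + 1 = 1 + p + q)
S = -149 (S = 149*(1 + (-2 - 1*1) + (-5 + 6)) = 149*(1 + (-2 - 1) + 1) = 149*(1 - 3 + 1) = 149*(-1) = -149)
(N(-177, 64) + 6860)/(39490 + S) = (-177*64 + 6860)/(39490 - 149) = (-11328 + 6860)/39341 = -4468*1/39341 = -4468/39341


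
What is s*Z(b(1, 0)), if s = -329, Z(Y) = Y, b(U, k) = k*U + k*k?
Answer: 0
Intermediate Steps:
b(U, k) = k² + U*k (b(U, k) = U*k + k² = k² + U*k)
s*Z(b(1, 0)) = -0*(1 + 0) = -0 = -329*0 = 0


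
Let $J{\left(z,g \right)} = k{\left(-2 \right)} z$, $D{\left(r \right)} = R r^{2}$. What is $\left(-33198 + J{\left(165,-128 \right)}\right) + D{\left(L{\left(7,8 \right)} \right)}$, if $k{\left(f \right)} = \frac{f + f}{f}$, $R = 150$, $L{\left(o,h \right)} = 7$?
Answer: $-25518$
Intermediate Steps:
$D{\left(r \right)} = 150 r^{2}$
$k{\left(f \right)} = 2$ ($k{\left(f \right)} = \frac{2 f}{f} = 2$)
$J{\left(z,g \right)} = 2 z$
$\left(-33198 + J{\left(165,-128 \right)}\right) + D{\left(L{\left(7,8 \right)} \right)} = \left(-33198 + 2 \cdot 165\right) + 150 \cdot 7^{2} = \left(-33198 + 330\right) + 150 \cdot 49 = -32868 + 7350 = -25518$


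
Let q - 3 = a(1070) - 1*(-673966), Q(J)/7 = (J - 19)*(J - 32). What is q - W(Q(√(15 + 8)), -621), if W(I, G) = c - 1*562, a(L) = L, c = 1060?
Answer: 674541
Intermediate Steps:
Q(J) = 7*(-32 + J)*(-19 + J) (Q(J) = 7*((J - 19)*(J - 32)) = 7*((-19 + J)*(-32 + J)) = 7*((-32 + J)*(-19 + J)) = 7*(-32 + J)*(-19 + J))
q = 675039 (q = 3 + (1070 - 1*(-673966)) = 3 + (1070 + 673966) = 3 + 675036 = 675039)
W(I, G) = 498 (W(I, G) = 1060 - 1*562 = 1060 - 562 = 498)
q - W(Q(√(15 + 8)), -621) = 675039 - 1*498 = 675039 - 498 = 674541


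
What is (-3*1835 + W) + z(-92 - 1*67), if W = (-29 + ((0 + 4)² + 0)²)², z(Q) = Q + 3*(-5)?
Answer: 45850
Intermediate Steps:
z(Q) = -15 + Q (z(Q) = Q - 15 = -15 + Q)
W = 51529 (W = (-29 + (4² + 0)²)² = (-29 + (16 + 0)²)² = (-29 + 16²)² = (-29 + 256)² = 227² = 51529)
(-3*1835 + W) + z(-92 - 1*67) = (-3*1835 + 51529) + (-15 + (-92 - 1*67)) = (-5505 + 51529) + (-15 + (-92 - 67)) = 46024 + (-15 - 159) = 46024 - 174 = 45850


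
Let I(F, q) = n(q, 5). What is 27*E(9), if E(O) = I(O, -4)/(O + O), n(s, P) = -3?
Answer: -9/2 ≈ -4.5000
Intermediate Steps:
I(F, q) = -3
E(O) = -3/(2*O) (E(O) = -3/(O + O) = -3*1/(2*O) = -3/(2*O))
27*E(9) = 27*(-3/2/9) = 27*(-3/2*⅑) = 27*(-⅙) = -9/2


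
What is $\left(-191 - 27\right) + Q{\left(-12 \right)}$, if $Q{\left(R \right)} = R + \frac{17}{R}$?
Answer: $- \frac{2777}{12} \approx -231.42$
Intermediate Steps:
$\left(-191 - 27\right) + Q{\left(-12 \right)} = \left(-191 - 27\right) - \left(12 - \frac{17}{-12}\right) = \left(-191 - 27\right) + \left(-12 + 17 \left(- \frac{1}{12}\right)\right) = -218 - \frac{161}{12} = - \frac{2777}{12}$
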